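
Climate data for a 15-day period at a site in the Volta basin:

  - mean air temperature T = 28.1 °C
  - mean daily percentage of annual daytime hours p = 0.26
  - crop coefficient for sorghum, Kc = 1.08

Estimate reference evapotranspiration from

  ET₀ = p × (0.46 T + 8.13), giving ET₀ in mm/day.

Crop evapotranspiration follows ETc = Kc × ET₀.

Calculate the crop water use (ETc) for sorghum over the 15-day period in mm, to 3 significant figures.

88.7 mm

ET₀ = 0.26 × (0.46 × 28.1 + 8.13) = 0.26 × 21.056 = 5.4746 mm/d
ETc = Kc × ET₀ = 1.08 × 5.4746 = 5.9126 mm/d
Over 15 days: 5.9126 × 15 = 88.689 mm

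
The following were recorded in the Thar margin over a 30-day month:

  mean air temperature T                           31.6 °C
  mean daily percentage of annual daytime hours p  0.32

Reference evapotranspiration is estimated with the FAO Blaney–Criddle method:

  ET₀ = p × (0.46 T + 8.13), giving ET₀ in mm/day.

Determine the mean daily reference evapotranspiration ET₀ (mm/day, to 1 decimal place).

7.3 mm/day

ET₀ = 0.32 × (0.46 × 31.6 + 8.13) = 0.32 × 22.666 = 7.2531 mm/d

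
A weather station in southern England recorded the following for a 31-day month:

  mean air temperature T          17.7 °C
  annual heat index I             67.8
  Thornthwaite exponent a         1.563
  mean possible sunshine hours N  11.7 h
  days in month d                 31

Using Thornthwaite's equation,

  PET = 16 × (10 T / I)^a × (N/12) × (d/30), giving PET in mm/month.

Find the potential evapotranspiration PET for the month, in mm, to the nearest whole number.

10T/I = 10 × 17.7 / 67.8 = 2.6106
(10T/I)^a = 2.6106^1.563 = 4.4809
Uncorrected PET = 16 × 4.4809 = 71.694 mm
Correction = (N/12)(d/30) = (11.7/12)(31/30) = 1.0075
PET = 71.694 × 1.0075 = 72.232 mm/month

72 mm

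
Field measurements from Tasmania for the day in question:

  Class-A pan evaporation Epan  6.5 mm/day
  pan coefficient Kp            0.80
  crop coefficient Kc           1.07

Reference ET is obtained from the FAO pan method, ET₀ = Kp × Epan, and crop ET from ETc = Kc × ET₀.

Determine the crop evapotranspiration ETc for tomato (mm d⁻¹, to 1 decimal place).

5.6 mm d⁻¹

ET₀ = 0.80 × 6.5 = 5.2000 mm/d
ETc = Kc × ET₀ = 1.07 × 5.2000 = 5.5640 mm/d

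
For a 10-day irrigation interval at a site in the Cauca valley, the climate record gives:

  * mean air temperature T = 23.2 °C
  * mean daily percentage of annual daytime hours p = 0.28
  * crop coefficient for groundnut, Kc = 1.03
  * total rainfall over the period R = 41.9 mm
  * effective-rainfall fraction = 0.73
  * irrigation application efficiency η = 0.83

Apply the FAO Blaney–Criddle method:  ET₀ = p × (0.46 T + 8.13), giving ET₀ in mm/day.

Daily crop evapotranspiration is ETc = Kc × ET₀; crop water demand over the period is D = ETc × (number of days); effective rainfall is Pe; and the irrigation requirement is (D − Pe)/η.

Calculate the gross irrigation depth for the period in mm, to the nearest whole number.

ET₀ = 0.28 × (0.46 × 23.2 + 8.13) = 0.28 × 18.802 = 5.2646 mm/d
ETc = Kc × ET₀ = 1.03 × 5.2646 = 5.4225 mm/d
Crop demand D = ETc × 10 d = 5.4225 × 10 = 54.225 mm
Pe = 0.73 × 41.9 = 30.587 mm
D − Pe = 54.225 − 30.587 = 23.638 mm
Gross irrigation = 23.638 / 0.83 = 28.480 mm

28 mm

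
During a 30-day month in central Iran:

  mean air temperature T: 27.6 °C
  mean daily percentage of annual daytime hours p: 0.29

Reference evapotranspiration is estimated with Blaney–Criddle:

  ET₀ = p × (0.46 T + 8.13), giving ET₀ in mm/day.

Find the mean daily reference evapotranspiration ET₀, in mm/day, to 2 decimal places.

6.04 mm/day

ET₀ = 0.29 × (0.46 × 27.6 + 8.13) = 0.29 × 20.826 = 6.0395 mm/d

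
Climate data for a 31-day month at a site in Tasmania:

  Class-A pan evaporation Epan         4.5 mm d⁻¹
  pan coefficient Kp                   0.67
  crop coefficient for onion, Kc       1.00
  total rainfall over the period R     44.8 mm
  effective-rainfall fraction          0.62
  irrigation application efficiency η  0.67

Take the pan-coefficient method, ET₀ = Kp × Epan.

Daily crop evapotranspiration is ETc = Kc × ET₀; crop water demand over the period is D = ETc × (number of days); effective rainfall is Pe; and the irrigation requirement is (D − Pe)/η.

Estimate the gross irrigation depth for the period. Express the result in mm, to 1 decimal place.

98.0 mm

ET₀ = 0.67 × 4.5 = 3.0150 mm/d
ETc = Kc × ET₀ = 1.00 × 3.0150 = 3.0150 mm/d
Crop demand D = ETc × 31 d = 3.0150 × 31 = 93.465 mm
Pe = 0.62 × 44.8 = 27.776 mm
D − Pe = 93.465 − 27.776 = 65.689 mm
Gross irrigation = 65.689 / 0.67 = 98.043 mm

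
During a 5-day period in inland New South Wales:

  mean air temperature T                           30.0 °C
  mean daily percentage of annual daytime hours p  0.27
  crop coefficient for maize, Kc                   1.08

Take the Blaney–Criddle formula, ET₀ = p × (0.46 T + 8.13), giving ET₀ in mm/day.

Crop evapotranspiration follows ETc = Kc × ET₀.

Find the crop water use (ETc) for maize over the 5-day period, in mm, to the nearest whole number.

32 mm

ET₀ = 0.27 × (0.46 × 30.0 + 8.13) = 0.27 × 21.930 = 5.9211 mm/d
ETc = Kc × ET₀ = 1.08 × 5.9211 = 6.3948 mm/d
Over 5 days: 6.3948 × 5 = 31.974 mm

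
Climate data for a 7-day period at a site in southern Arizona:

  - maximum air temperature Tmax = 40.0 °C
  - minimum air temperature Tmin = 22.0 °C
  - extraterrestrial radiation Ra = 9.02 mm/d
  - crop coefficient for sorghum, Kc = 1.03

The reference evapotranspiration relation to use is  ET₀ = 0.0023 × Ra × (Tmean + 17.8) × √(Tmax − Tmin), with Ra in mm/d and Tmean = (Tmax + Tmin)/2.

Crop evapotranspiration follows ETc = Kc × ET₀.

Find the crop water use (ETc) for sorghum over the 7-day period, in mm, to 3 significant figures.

Tmean = (40.0 + 22.0)/2 = 31.00 °C
ET₀ = 0.0023 × 9.02 × (31.00 + 17.8) × √18.0 = 0.0023 × 9.02 × 48.80 × 4.2426 = 4.2952 mm/d
ETc = Kc × ET₀ = 1.03 × 4.2952 = 4.4241 mm/d
Over 7 days: 4.4241 × 7 = 30.969 mm

31.0 mm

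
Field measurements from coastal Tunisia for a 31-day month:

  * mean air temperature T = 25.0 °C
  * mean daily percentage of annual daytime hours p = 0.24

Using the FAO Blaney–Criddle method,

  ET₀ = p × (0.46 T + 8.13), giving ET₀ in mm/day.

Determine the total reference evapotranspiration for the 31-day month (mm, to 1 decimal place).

ET₀ = 0.24 × (0.46 × 25.0 + 8.13) = 0.24 × 19.630 = 4.7112 mm/d
Monthly total = 4.7112 × 31 = 146.047 mm

146.0 mm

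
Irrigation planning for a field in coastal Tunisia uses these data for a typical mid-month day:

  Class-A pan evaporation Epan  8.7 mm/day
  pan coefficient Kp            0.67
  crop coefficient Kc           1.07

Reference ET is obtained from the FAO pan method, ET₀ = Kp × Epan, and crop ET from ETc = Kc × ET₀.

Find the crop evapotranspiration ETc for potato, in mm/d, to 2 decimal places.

ET₀ = 0.67 × 8.7 = 5.8290 mm/d
ETc = Kc × ET₀ = 1.07 × 5.8290 = 6.2370 mm/d

6.24 mm/d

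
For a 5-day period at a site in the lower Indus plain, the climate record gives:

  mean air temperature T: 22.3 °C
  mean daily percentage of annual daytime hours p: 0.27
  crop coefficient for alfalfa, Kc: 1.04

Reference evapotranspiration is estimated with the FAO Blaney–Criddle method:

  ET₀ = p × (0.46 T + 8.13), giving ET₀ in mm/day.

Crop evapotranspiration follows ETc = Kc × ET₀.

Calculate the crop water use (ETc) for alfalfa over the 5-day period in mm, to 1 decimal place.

25.8 mm

ET₀ = 0.27 × (0.46 × 22.3 + 8.13) = 0.27 × 18.388 = 4.9648 mm/d
ETc = Kc × ET₀ = 1.04 × 4.9648 = 5.1634 mm/d
Over 5 days: 5.1634 × 5 = 25.817 mm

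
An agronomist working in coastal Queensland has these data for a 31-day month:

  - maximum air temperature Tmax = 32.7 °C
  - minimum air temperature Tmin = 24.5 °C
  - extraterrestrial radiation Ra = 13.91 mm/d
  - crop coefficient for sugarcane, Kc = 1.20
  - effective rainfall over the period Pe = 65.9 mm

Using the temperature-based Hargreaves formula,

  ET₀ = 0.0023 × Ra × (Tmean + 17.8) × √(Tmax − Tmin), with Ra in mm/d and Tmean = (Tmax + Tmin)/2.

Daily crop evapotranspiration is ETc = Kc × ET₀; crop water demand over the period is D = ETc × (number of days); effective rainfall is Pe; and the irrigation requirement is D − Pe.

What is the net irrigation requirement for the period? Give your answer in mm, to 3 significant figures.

Tmean = (32.7 + 24.5)/2 = 28.60 °C
ET₀ = 0.0023 × 13.91 × (28.60 + 17.8) × √8.2 = 0.0023 × 13.91 × 46.40 × 2.8636 = 4.2509 mm/d
ETc = Kc × ET₀ = 1.20 × 4.2509 = 5.1011 mm/d
Crop demand D = ETc × 31 d = 5.1011 × 31 = 158.134 mm
D − Pe = 158.134 − 65.9 = 92.234 mm

92.2 mm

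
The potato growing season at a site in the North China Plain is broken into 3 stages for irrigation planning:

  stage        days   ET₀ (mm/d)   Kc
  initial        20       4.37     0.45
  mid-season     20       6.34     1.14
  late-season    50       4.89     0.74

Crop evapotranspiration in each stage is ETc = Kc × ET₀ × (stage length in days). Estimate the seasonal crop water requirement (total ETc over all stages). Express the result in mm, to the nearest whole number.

365 mm

initial: 0.45 × 4.37 × 20 = 39.33 mm
mid-season: 1.14 × 6.34 × 20 = 144.55 mm
late-season: 0.74 × 4.89 × 50 = 180.93 mm
Seasonal total = 364.81 mm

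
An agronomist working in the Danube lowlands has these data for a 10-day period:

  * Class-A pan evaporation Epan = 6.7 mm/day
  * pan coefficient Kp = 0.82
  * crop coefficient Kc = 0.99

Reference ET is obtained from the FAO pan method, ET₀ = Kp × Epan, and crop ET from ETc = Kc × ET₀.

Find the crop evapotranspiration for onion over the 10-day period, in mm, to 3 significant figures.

ET₀ = 0.82 × 6.7 = 5.4940 mm/d
ETc = Kc × ET₀ = 0.99 × 5.4940 = 5.4391 mm/d
Over 10 days: 5.4391 × 10 = 54.391 mm

54.4 mm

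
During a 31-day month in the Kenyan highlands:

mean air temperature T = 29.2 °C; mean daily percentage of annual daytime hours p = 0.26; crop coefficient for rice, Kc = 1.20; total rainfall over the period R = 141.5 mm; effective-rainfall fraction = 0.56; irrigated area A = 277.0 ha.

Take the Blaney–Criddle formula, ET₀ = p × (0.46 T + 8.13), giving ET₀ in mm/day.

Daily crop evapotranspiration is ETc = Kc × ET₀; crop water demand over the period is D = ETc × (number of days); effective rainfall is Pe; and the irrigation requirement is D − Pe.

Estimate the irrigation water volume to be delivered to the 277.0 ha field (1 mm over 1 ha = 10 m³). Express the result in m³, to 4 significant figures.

358200 m³

ET₀ = 0.26 × (0.46 × 29.2 + 8.13) = 0.26 × 21.562 = 5.6061 mm/d
ETc = Kc × ET₀ = 1.20 × 5.6061 = 6.7273 mm/d
Crop demand D = ETc × 31 d = 6.7273 × 31 = 208.546 mm
Pe = 0.56 × 141.5 = 79.240 mm
D − Pe = 208.546 − 79.240 = 129.306 mm
Volume = 129.306 mm × 277.0 ha × 10 = 358177.6 m³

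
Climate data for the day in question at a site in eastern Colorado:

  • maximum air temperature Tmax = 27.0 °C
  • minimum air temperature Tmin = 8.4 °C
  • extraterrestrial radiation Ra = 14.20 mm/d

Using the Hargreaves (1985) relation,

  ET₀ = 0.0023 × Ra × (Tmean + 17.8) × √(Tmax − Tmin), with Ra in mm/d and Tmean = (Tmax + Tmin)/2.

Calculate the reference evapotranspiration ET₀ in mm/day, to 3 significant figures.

5.00 mm/day

Tmean = (27.0 + 8.4)/2 = 17.70 °C
ET₀ = 0.0023 × 14.20 × (17.70 + 17.8) × √18.6 = 0.0023 × 14.20 × 35.50 × 4.3128 = 5.0004 mm/d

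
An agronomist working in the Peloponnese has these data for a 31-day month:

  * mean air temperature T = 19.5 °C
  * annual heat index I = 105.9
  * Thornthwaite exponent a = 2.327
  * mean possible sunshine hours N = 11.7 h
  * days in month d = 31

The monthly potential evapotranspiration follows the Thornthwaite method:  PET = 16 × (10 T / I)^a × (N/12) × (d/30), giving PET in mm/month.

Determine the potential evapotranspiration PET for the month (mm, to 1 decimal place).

66.7 mm

10T/I = 10 × 19.5 / 105.9 = 1.8414
(10T/I)^a = 1.8414^2.327 = 4.1400
Uncorrected PET = 16 × 4.1400 = 66.240 mm
Correction = (N/12)(d/30) = (11.7/12)(31/30) = 1.0075
PET = 66.240 × 1.0075 = 66.737 mm/month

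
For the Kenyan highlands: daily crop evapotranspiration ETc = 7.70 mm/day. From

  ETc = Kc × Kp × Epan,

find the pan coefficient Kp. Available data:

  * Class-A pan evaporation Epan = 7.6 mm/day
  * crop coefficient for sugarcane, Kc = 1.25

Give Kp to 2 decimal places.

ETc = Kc × Kp × Epan  ⇒  Kp = ETc / (Kc × Epan)
Kp = 7.70 / (1.25 × 7.6) = 7.70 / 9.500 = 0.8105

0.81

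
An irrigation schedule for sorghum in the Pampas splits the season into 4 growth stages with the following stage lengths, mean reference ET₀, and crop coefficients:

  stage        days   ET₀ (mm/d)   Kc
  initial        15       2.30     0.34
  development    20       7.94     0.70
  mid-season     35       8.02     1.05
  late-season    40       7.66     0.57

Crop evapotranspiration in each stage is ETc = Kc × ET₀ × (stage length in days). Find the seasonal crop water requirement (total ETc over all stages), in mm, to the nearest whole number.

592 mm

initial: 0.34 × 2.30 × 15 = 11.73 mm
development: 0.70 × 7.94 × 20 = 111.16 mm
mid-season: 1.05 × 8.02 × 35 = 294.74 mm
late-season: 0.57 × 7.66 × 40 = 174.65 mm
Seasonal total = 592.28 mm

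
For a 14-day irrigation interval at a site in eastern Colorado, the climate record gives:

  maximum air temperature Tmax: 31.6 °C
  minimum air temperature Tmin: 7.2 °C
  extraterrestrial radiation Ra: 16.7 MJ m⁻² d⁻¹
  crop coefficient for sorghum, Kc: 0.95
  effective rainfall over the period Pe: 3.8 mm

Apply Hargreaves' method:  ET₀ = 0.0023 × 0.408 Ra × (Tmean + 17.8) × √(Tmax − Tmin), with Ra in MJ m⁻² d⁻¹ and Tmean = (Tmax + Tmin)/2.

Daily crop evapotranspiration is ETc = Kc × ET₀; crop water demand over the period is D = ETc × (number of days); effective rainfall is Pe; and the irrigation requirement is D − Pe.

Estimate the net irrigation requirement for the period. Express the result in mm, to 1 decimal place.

Tmean = (31.6 + 7.2)/2 = 19.40 °C
0.408 Ra = 0.408 × 16.7 = 6.8136 mm/d equivalent
ET₀ = 0.0023 × 6.8136 × (19.40 + 17.8) × √24.4 = 0.0023 × 6.8136 × 37.20 × 4.9396 = 2.8796 mm/d
ETc = Kc × ET₀ = 0.95 × 2.8796 = 2.7356 mm/d
Crop demand D = ETc × 14 d = 2.7356 × 14 = 38.298 mm
D − Pe = 38.298 − 3.8 = 34.498 mm

34.5 mm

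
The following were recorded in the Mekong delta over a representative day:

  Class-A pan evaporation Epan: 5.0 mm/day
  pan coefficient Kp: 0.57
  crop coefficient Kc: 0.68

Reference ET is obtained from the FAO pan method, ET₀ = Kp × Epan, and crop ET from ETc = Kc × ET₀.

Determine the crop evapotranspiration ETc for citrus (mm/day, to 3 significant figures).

1.94 mm/day

ET₀ = 0.57 × 5.0 = 2.8500 mm/d
ETc = Kc × ET₀ = 0.68 × 2.8500 = 1.9380 mm/d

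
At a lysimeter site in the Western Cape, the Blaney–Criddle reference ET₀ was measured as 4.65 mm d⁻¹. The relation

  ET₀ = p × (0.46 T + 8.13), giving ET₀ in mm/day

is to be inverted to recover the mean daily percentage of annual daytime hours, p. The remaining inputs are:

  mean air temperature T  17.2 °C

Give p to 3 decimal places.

p = ET₀ / (0.46 T + 8.13) = 4.65 / (0.46 × 17.2 + 8.13) = 4.65 / 16.042 = 0.2899

0.290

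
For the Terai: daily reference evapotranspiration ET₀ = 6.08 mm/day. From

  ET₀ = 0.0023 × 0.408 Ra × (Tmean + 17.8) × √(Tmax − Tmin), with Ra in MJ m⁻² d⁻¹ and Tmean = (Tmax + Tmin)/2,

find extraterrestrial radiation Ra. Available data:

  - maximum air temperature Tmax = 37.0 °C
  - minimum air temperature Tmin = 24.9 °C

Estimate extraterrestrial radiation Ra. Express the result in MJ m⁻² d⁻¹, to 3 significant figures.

38.2 MJ m⁻² d⁻¹

Tmean = (37.0+24.9)/2 = 30.95 °C; ΔT = 12.1
Ra = ET₀ / [0.0023 × 0.408 × (Tmean+17.8) × √ΔT]
   = 6.08 / (0.0023 × 0.408 × 48.75 × 3.4785) = 38.208 MJ m⁻² d⁻¹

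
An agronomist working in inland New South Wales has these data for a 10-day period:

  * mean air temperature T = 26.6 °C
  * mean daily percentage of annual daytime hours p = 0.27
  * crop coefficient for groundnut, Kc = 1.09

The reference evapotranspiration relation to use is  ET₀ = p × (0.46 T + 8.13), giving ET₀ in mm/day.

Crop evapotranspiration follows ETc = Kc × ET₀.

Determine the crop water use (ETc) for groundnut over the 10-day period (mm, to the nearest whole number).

ET₀ = 0.27 × (0.46 × 26.6 + 8.13) = 0.27 × 20.366 = 5.4988 mm/d
ETc = Kc × ET₀ = 1.09 × 5.4988 = 5.9937 mm/d
Over 10 days: 5.9937 × 10 = 59.937 mm

60 mm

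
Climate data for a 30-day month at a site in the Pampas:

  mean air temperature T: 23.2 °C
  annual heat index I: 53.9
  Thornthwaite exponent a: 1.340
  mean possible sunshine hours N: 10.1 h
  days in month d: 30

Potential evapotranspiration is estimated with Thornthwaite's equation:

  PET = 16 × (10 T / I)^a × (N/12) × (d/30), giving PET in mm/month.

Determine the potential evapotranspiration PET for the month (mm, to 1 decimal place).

95.2 mm

10T/I = 10 × 23.2 / 53.9 = 4.3043
(10T/I)^a = 4.3043^1.340 = 7.0702
Uncorrected PET = 16 × 7.0702 = 113.123 mm
Correction = (N/12)(d/30) = (10.1/12)(30/30) = 0.8417
PET = 113.123 × 0.8417 = 95.216 mm/month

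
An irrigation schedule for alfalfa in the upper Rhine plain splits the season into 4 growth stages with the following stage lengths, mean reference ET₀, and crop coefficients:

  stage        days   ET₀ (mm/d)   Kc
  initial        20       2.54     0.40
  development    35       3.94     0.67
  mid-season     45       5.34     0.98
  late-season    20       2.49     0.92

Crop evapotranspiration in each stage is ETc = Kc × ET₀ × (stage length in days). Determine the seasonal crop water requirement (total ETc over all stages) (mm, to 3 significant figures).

initial: 0.40 × 2.54 × 20 = 20.32 mm
development: 0.67 × 3.94 × 35 = 92.39 mm
mid-season: 0.98 × 5.34 × 45 = 235.49 mm
late-season: 0.92 × 2.49 × 20 = 45.82 mm
Seasonal total = 394.02 mm

394 mm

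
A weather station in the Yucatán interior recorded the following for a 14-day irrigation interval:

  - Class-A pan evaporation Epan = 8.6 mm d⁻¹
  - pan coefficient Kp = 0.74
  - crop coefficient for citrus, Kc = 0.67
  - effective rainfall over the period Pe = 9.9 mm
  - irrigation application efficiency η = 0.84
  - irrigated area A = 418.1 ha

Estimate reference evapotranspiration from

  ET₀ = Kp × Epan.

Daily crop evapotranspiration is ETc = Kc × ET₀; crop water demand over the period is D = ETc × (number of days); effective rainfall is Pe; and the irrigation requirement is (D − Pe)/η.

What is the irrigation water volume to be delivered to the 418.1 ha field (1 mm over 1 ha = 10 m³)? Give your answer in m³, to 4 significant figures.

247800 m³

ET₀ = 0.74 × 8.6 = 6.3640 mm/d
ETc = Kc × ET₀ = 0.67 × 6.3640 = 4.2639 mm/d
Crop demand D = ETc × 14 d = 4.2639 × 14 = 59.695 mm
D − Pe = 59.695 − 9.9 = 49.795 mm
Gross irrigation = 49.795 / 0.84 = 59.280 mm
Volume = 59.280 mm × 418.1 ha × 10 = 247849.7 m³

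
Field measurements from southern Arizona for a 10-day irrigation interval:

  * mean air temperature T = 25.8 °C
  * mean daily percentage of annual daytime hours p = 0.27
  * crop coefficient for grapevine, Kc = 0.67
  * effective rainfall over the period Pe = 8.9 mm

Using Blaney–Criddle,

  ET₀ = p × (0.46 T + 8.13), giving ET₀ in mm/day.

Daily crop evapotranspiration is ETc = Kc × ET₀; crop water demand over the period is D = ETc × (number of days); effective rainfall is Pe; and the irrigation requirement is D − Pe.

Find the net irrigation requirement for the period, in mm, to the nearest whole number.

27 mm

ET₀ = 0.27 × (0.46 × 25.8 + 8.13) = 0.27 × 19.998 = 5.3995 mm/d
ETc = Kc × ET₀ = 0.67 × 5.3995 = 3.6177 mm/d
Crop demand D = ETc × 10 d = 3.6177 × 10 = 36.177 mm
D − Pe = 36.177 − 8.9 = 27.277 mm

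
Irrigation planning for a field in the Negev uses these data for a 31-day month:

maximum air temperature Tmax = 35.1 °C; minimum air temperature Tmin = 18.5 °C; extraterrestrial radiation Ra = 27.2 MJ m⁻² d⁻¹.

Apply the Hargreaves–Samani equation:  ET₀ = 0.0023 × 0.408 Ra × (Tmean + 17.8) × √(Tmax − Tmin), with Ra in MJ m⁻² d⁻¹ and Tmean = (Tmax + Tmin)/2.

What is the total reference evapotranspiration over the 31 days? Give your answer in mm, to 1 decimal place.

143.8 mm

Tmean = (35.1 + 18.5)/2 = 26.80 °C
0.408 Ra = 0.408 × 27.2 = 11.0976 mm/d equivalent
ET₀ = 0.0023 × 11.0976 × (26.80 + 17.8) × √16.6 = 0.0023 × 11.0976 × 44.60 × 4.0743 = 4.6381 mm/d
Over 31 days: 4.6381 × 31 = 143.781 mm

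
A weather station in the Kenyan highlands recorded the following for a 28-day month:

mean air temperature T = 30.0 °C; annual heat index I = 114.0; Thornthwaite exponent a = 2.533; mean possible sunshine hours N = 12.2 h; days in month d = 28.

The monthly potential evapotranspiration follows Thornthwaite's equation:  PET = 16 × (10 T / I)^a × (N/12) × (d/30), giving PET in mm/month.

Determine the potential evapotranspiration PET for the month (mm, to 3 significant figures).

10T/I = 10 × 30.0 / 114.0 = 2.6316
(10T/I)^a = 2.6316^2.533 = 11.5989
Uncorrected PET = 16 × 11.5989 = 185.582 mm
Correction = (N/12)(d/30) = (12.2/12)(28/30) = 0.9489
PET = 185.582 × 0.9489 = 176.099 mm/month

176 mm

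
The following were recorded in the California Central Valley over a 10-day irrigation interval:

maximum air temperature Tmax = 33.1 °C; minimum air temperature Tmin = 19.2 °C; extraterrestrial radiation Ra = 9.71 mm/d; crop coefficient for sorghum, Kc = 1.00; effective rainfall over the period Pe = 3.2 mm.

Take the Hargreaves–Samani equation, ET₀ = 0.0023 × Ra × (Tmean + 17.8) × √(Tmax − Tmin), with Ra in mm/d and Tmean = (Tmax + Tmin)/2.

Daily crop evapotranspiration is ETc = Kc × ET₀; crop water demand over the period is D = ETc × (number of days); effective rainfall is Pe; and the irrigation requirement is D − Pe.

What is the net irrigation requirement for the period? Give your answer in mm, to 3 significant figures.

33.4 mm

Tmean = (33.1 + 19.2)/2 = 26.15 °C
ET₀ = 0.0023 × 9.71 × (26.15 + 17.8) × √13.9 = 0.0023 × 9.71 × 43.95 × 3.7283 = 3.6595 mm/d
ETc = Kc × ET₀ = 1.00 × 3.6595 = 3.6595 mm/d
Crop demand D = ETc × 10 d = 3.6595 × 10 = 36.595 mm
D − Pe = 36.595 − 3.2 = 33.395 mm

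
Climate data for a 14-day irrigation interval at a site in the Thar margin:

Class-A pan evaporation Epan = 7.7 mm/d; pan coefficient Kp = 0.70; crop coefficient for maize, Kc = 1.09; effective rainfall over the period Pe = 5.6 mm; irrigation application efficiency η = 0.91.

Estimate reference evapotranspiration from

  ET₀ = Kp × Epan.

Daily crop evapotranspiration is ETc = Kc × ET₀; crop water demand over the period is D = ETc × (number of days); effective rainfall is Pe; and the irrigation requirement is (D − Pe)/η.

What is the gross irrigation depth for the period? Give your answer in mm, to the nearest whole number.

ET₀ = 0.70 × 7.7 = 5.3900 mm/d
ETc = Kc × ET₀ = 1.09 × 5.3900 = 5.8751 mm/d
Crop demand D = ETc × 14 d = 5.8751 × 14 = 82.251 mm
D − Pe = 82.251 − 5.6 = 76.651 mm
Gross irrigation = 76.651 / 0.91 = 84.232 mm

84 mm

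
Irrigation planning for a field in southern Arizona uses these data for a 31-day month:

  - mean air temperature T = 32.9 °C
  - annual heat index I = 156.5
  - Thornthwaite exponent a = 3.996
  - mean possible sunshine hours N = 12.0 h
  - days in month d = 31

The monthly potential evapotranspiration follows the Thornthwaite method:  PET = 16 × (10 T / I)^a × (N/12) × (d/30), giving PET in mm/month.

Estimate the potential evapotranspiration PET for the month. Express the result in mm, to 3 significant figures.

322 mm

10T/I = 10 × 32.9 / 156.5 = 2.1022
(10T/I)^a = 2.1022^3.996 = 19.4718
Uncorrected PET = 16 × 19.4718 = 311.549 mm
Correction = (N/12)(d/30) = (12.0/12)(31/30) = 1.0333
PET = 311.549 × 1.0333 = 321.924 mm/month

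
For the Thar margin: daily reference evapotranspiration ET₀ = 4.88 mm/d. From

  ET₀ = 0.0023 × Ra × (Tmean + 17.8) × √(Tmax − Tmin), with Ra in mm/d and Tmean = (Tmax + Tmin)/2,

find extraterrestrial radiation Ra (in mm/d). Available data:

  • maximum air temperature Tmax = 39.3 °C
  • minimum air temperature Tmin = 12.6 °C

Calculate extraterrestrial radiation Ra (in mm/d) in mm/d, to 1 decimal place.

Tmean = 25.95 °C; √ΔT = 5.1672
Ra = ET₀ / [0.0023 × (Tmean+17.8) × √ΔT] = 4.88 / (0.0023 × 43.75 × 5.1672) = 9.386 mm/d

9.4 mm/d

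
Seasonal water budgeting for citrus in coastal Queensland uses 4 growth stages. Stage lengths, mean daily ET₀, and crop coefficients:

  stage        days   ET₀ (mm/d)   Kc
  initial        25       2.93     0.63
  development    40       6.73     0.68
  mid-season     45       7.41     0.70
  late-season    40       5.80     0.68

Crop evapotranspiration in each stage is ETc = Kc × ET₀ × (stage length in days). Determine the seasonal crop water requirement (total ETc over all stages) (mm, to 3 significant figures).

initial: 0.63 × 2.93 × 25 = 46.15 mm
development: 0.68 × 6.73 × 40 = 183.06 mm
mid-season: 0.70 × 7.41 × 45 = 233.42 mm
late-season: 0.68 × 5.80 × 40 = 157.76 mm
Seasonal total = 620.39 mm

620 mm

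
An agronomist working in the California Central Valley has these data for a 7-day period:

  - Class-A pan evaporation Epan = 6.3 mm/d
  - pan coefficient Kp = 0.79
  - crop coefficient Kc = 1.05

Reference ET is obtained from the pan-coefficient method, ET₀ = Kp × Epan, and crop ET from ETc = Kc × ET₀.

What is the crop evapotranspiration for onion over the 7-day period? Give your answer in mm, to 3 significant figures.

36.6 mm

ET₀ = 0.79 × 6.3 = 4.9770 mm/d
ETc = Kc × ET₀ = 1.05 × 4.9770 = 5.2259 mm/d
Over 7 days: 5.2259 × 7 = 36.581 mm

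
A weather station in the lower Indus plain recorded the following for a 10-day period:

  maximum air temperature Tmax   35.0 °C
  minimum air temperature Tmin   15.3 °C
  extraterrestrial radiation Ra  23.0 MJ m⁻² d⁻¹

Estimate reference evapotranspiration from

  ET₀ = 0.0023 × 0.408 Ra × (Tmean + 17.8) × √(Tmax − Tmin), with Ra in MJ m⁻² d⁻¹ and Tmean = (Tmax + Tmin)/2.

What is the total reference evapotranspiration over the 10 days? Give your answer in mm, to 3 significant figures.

Tmean = (35.0 + 15.3)/2 = 25.15 °C
0.408 Ra = 0.408 × 23.0 = 9.3840 mm/d equivalent
ET₀ = 0.0023 × 9.3840 × (25.15 + 17.8) × √19.7 = 0.0023 × 9.3840 × 42.95 × 4.4385 = 4.1145 mm/d
Over 10 days: 4.1145 × 10 = 41.145 mm

41.1 mm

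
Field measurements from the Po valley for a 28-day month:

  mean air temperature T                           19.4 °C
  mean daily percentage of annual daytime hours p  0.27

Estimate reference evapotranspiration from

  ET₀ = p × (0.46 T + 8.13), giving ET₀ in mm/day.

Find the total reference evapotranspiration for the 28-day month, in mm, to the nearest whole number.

ET₀ = 0.27 × (0.46 × 19.4 + 8.13) = 0.27 × 17.054 = 4.6046 mm/d
Monthly total = 4.6046 × 28 = 128.929 mm

129 mm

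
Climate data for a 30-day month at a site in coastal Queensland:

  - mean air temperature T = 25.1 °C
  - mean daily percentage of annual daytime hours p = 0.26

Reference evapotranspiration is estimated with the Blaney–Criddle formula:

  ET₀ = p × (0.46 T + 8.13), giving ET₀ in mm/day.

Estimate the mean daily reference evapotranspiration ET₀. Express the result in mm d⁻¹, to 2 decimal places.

5.12 mm d⁻¹

ET₀ = 0.26 × (0.46 × 25.1 + 8.13) = 0.26 × 19.676 = 5.1158 mm/d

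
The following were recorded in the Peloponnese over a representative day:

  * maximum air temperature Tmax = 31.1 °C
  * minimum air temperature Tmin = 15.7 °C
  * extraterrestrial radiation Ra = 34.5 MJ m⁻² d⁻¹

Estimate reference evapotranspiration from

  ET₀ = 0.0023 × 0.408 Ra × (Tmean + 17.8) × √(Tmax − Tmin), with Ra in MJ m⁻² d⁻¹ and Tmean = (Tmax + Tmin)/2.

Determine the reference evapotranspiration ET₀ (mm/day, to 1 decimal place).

Tmean = (31.1 + 15.7)/2 = 23.40 °C
0.408 Ra = 0.408 × 34.5 = 14.0760 mm/d equivalent
ET₀ = 0.0023 × 14.0760 × (23.40 + 17.8) × √15.4 = 0.0023 × 14.0760 × 41.20 × 3.9243 = 5.2344 mm/d

5.2 mm/day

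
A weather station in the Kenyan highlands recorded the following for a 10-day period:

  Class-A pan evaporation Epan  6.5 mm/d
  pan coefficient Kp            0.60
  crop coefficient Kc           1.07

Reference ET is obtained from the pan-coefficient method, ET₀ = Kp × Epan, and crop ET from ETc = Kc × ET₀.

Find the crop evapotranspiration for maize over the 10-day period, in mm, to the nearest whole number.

ET₀ = 0.60 × 6.5 = 3.9000 mm/d
ETc = Kc × ET₀ = 1.07 × 3.9000 = 4.1730 mm/d
Over 10 days: 4.1730 × 10 = 41.730 mm

42 mm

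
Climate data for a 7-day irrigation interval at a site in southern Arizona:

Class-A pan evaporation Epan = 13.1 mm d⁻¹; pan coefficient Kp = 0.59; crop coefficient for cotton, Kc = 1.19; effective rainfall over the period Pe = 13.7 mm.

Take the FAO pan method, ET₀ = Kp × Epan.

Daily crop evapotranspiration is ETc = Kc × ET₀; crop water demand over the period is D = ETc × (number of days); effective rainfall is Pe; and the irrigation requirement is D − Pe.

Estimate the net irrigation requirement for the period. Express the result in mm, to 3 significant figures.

ET₀ = 0.59 × 13.1 = 7.7290 mm/d
ETc = Kc × ET₀ = 1.19 × 7.7290 = 9.1975 mm/d
Crop demand D = ETc × 7 d = 9.1975 × 7 = 64.383 mm
D − Pe = 64.383 − 13.7 = 50.683 mm

50.7 mm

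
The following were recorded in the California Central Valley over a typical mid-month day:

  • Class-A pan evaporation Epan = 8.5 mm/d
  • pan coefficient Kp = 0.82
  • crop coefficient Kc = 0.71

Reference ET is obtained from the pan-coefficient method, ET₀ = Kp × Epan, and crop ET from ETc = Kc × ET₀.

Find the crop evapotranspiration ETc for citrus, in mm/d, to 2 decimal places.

4.95 mm/d

ET₀ = 0.82 × 8.5 = 6.9700 mm/d
ETc = Kc × ET₀ = 0.71 × 6.9700 = 4.9487 mm/d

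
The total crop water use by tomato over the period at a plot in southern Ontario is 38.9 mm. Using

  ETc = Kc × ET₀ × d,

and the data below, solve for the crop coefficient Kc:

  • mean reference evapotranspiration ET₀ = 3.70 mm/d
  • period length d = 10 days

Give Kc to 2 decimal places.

1.05

ETc = Kc × ET₀ × d  ⇒  Kc = ETc / (ET₀ × d)
Kc = 38.9 / (3.70 × 10) = 38.9 / 37.00 = 1.0514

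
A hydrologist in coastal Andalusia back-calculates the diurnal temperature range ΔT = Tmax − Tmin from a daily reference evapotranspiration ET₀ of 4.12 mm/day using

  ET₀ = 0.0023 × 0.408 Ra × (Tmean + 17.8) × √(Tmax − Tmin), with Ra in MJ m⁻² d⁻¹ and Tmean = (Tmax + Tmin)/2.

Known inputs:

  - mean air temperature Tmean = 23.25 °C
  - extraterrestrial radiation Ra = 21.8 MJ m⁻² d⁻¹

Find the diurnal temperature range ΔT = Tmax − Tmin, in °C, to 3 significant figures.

24.1 °C

√ΔT = ET₀ / [0.0023 × 0.408 × Ra × (Tmean+17.8)] = 4.12 / (0.0023 × 8.8944 × 41.05) = 4.9061
ΔT = 4.9061² = 24.070 °C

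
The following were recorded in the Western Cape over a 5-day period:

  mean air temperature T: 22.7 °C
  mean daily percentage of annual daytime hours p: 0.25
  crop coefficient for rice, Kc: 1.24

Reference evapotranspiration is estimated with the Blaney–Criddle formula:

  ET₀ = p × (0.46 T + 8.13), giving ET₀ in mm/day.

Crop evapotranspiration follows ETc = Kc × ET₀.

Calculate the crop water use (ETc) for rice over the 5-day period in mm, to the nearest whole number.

29 mm

ET₀ = 0.25 × (0.46 × 22.7 + 8.13) = 0.25 × 18.572 = 4.6430 mm/d
ETc = Kc × ET₀ = 1.24 × 4.6430 = 5.7573 mm/d
Over 5 days: 5.7573 × 5 = 28.787 mm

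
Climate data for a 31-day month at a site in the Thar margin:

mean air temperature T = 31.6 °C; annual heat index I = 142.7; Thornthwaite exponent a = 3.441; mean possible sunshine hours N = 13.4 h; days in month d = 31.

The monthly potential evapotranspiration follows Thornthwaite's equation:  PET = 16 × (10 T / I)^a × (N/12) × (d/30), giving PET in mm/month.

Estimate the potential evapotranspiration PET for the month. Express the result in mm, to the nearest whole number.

10T/I = 10 × 31.6 / 142.7 = 2.2144
(10T/I)^a = 2.2144^3.441 = 15.4179
Uncorrected PET = 16 × 15.4179 = 246.686 mm
Correction = (N/12)(d/30) = (13.4/12)(31/30) = 1.1539
PET = 246.686 × 1.1539 = 284.651 mm/month

285 mm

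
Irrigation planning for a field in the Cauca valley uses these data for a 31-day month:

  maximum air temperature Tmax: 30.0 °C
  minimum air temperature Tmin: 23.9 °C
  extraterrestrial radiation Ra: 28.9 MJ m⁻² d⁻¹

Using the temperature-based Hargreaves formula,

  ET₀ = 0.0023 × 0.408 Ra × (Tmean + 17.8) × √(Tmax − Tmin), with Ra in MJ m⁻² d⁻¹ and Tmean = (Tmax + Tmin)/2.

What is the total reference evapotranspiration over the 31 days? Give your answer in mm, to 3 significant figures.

92.9 mm

Tmean = (30.0 + 23.9)/2 = 26.95 °C
0.408 Ra = 0.408 × 28.9 = 11.7912 mm/d equivalent
ET₀ = 0.0023 × 11.7912 × (26.95 + 17.8) × √6.1 = 0.0023 × 11.7912 × 44.75 × 2.4698 = 2.9974 mm/d
Over 31 days: 2.9974 × 31 = 92.919 mm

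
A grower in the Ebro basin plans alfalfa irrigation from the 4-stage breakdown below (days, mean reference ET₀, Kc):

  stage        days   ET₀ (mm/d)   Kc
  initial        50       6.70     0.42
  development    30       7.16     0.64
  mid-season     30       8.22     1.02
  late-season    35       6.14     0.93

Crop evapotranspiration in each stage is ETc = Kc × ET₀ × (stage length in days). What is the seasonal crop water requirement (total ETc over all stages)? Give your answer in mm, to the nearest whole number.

730 mm

initial: 0.42 × 6.70 × 50 = 140.70 mm
development: 0.64 × 7.16 × 30 = 137.47 mm
mid-season: 1.02 × 8.22 × 30 = 251.53 mm
late-season: 0.93 × 6.14 × 35 = 199.86 mm
Seasonal total = 729.56 mm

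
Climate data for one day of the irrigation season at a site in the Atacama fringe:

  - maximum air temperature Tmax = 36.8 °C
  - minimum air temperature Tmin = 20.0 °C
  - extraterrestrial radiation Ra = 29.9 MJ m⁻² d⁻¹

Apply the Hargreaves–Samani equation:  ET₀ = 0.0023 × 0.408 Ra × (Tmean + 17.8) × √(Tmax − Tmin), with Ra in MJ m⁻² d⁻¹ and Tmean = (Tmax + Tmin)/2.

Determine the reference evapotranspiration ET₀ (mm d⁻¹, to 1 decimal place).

5.3 mm d⁻¹

Tmean = (36.8 + 20.0)/2 = 28.40 °C
0.408 Ra = 0.408 × 29.9 = 12.1992 mm/d equivalent
ET₀ = 0.0023 × 12.1992 × (28.40 + 17.8) × √16.8 = 0.0023 × 12.1992 × 46.20 × 4.0988 = 5.3132 mm/d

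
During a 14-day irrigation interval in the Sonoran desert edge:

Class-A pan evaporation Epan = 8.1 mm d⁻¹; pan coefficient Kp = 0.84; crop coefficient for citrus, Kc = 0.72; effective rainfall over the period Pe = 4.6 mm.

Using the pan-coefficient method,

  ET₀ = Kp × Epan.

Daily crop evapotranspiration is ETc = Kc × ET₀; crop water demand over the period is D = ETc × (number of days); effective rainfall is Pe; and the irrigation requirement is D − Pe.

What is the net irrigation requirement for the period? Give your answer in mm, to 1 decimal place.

ET₀ = 0.84 × 8.1 = 6.8040 mm/d
ETc = Kc × ET₀ = 0.72 × 6.8040 = 4.8989 mm/d
Crop demand D = ETc × 14 d = 4.8989 × 14 = 68.585 mm
D − Pe = 68.585 − 4.6 = 63.985 mm

64.0 mm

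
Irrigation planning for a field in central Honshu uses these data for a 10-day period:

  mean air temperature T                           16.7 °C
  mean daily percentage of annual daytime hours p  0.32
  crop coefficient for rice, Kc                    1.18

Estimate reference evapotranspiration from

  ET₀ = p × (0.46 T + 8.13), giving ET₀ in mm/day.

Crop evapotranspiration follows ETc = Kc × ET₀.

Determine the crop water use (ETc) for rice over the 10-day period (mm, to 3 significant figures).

ET₀ = 0.32 × (0.46 × 16.7 + 8.13) = 0.32 × 15.812 = 5.0598 mm/d
ETc = Kc × ET₀ = 1.18 × 5.0598 = 5.9706 mm/d
Over 10 days: 5.9706 × 10 = 59.706 mm

59.7 mm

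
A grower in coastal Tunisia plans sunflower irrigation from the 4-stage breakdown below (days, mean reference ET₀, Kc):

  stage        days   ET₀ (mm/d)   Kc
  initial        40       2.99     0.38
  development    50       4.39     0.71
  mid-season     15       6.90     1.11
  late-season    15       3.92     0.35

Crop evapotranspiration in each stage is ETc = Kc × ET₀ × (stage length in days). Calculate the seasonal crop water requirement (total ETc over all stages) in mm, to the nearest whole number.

initial: 0.38 × 2.99 × 40 = 45.45 mm
development: 0.71 × 4.39 × 50 = 155.85 mm
mid-season: 1.11 × 6.90 × 15 = 114.89 mm
late-season: 0.35 × 3.92 × 15 = 20.58 mm
Seasonal total = 336.77 mm

337 mm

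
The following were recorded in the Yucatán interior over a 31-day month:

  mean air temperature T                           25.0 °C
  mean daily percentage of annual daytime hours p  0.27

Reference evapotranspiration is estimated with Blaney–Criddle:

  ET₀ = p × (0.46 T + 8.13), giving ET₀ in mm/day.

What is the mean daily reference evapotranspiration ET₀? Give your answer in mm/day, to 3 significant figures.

5.30 mm/day

ET₀ = 0.27 × (0.46 × 25.0 + 8.13) = 0.27 × 19.630 = 5.3001 mm/d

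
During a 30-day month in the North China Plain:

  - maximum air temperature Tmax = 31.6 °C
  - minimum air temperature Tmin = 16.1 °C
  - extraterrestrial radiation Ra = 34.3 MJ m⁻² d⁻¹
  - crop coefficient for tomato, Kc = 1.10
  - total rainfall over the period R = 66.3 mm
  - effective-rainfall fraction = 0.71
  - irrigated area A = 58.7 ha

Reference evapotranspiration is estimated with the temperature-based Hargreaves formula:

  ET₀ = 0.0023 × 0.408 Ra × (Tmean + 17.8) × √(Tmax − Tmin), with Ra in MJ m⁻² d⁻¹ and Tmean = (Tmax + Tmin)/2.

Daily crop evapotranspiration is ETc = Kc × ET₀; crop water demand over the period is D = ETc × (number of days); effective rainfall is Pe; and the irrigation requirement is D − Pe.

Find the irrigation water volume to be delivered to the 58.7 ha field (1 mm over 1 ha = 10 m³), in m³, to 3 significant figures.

Tmean = (31.6 + 16.1)/2 = 23.85 °C
0.408 Ra = 0.408 × 34.3 = 13.9944 mm/d equivalent
ET₀ = 0.0023 × 13.9944 × (23.85 + 17.8) × √15.5 = 0.0023 × 13.9944 × 41.65 × 3.9370 = 5.2779 mm/d
ETc = Kc × ET₀ = 1.10 × 5.2779 = 5.8057 mm/d
Crop demand D = ETc × 30 d = 5.8057 × 30 = 174.171 mm
Pe = 0.71 × 66.3 = 47.073 mm
D − Pe = 174.171 − 47.073 = 127.098 mm
Volume = 127.098 mm × 58.7 ha × 10 = 74606.5 m³

74600 m³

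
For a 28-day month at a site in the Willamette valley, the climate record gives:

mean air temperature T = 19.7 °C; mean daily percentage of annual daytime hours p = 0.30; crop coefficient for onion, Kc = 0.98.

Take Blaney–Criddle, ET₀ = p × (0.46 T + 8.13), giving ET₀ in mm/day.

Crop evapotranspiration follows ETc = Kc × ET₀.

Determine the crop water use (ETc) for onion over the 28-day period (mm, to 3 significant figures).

142 mm

ET₀ = 0.30 × (0.46 × 19.7 + 8.13) = 0.30 × 17.192 = 5.1576 mm/d
ETc = Kc × ET₀ = 0.98 × 5.1576 = 5.0544 mm/d
Over 28 days: 5.0544 × 28 = 141.523 mm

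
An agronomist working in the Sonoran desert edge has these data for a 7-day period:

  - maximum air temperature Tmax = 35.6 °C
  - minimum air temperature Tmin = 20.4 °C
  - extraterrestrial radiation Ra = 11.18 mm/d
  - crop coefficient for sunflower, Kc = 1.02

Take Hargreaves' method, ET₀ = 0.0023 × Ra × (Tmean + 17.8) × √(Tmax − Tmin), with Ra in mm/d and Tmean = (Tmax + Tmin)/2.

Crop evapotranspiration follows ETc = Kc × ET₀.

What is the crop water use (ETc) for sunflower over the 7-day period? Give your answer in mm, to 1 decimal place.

32.8 mm

Tmean = (35.6 + 20.4)/2 = 28.00 °C
ET₀ = 0.0023 × 11.18 × (28.00 + 17.8) × √15.2 = 0.0023 × 11.18 × 45.80 × 3.8987 = 4.5915 mm/d
ETc = Kc × ET₀ = 1.02 × 4.5915 = 4.6833 mm/d
Over 7 days: 4.6833 × 7 = 32.783 mm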